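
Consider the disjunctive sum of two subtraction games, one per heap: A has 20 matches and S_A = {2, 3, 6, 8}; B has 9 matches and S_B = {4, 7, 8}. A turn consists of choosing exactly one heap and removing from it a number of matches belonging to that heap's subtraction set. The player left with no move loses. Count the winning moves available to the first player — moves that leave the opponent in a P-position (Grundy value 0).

1

Heap A, S = {2, 3, 6, 8}:
G(0) = 0
G(1) = mex{} = 0
G(2) = mex{0} = 1
G(3) = mex{0,0} = 1
G(4) = mex{1,0} = 2
G(5) = mex{1,1} = 0
G(6) = mex{2,1,0} = 3
G(7) = mex{0,2,0} = 1
G(8) = mex{3,0,1,0} = 2
G(9) = mex{1,3,1,0} = 2
G(10) = mex{2,1,2,1} = 0
G(11) = mex{2,2,0,1} = 3
G(12) = mex{0,2,3,2} = 1
G(13) = mex{3,0,1,0} = 2
G(14) = mex{1,3,2,3} = 0
G(15) = mex{2,1,2,1} = 0
G(16) = mex{0,2,0,2} = 1
G(17) = mex{0,0,3,2} = 1
G(18) = mex{1,0,1,0} = 2
G(19) = mex{1,1,2,3} = 0
G(20) = mex{2,1,0,1} = 3
G_A(20) = 3.
Heap B, S = {4, 7, 8}:
G(0) = 0
G(1) = mex{} = 0
G(2) = mex{} = 0
G(3) = mex{} = 0
G(4) = mex{0} = 1
G(5) = mex{0} = 1
G(6) = mex{0} = 1
G(7) = mex{0,0} = 1
G(8) = mex{1,0,0} = 2
G(9) = mex{1,0,0} = 2
G_B(9) = 2.
Combined Grundy value = 3 ⊕ 2 = 1.
A winning move leaves total XOR = 0, i.e. changes one component's Grundy value g to g ⊕ X where X is the current total.
Heap A: need g' = 3⊕1 = 2. Options: 20−2→G=2, 20−3→G=1, 20−6→G=0, 20−8→G=1. Hits: 1.
Heap B: need g' = 2⊕1 = 3. Options: 9−4→G=1, 9−7→G=0, 9−8→G=0. Hits: 0.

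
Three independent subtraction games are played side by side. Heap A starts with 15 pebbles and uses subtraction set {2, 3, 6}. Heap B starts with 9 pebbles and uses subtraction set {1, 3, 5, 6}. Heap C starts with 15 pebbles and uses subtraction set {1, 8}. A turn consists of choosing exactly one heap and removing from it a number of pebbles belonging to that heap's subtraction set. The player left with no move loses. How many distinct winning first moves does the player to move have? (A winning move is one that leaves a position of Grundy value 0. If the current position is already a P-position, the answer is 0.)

0

Heap A, S = {2, 3, 6}:
G(0) = 0
G(1) = mex{} = 0
G(2) = mex{0} = 1
G(3) = mex{0,0} = 1
G(4) = mex{1,0} = 2
G(5) = mex{1,1} = 0
G(6) = mex{2,1,0} = 3
G(7) = mex{0,2,0} = 1
G(8) = mex{3,0,1} = 2
G(9) = mex{1,3,1} = 0
G(10) = mex{2,1,2} = 0
G(11) = mex{0,2,0} = 1
G(12) = mex{0,0,3} = 1
G(13) = mex{1,0,1} = 2
G(14) = mex{1,1,2} = 0
G(15) = mex{2,1,0} = 3
G_A(15) = 3.
Heap B, S = {1, 3, 5, 6}:
G(0) = 0
G(1) = mex{0} = 1
G(2) = mex{1} = 0
G(3) = mex{0,0} = 1
G(4) = mex{1,1} = 0
G(5) = mex{0,0,0} = 1
G(6) = mex{1,1,1,0} = 2
G(7) = mex{2,0,0,1} = 3
G(8) = mex{3,1,1,0} = 2
G(9) = mex{2,2,0,1} = 3
G_B(9) = 3.
Heap C, S = {1, 8}:
G(0) = 0
G(1) = mex{0} = 1
G(2) = mex{1} = 0
G(3) = mex{0} = 1
G(4) = mex{1} = 0
G(5) = mex{0} = 1
G(6) = mex{1} = 0
G(7) = mex{0} = 1
G(8) = mex{1,0} = 2
G(9) = mex{2,1} = 0
G(10) = mex{0,0} = 1
G(11) = mex{1,1} = 0
G(12) = mex{0,0} = 1
G(13) = mex{1,1} = 0
G(14) = mex{0,0} = 1
G(15) = mex{1,1} = 0
G_C(15) = 0.
Combined Grundy value = 3 ⊕ 3 ⊕ 0 = 0.
A winning move leaves total XOR = 0, i.e. changes one component's Grundy value g to g ⊕ X where X is the current total.
Heap A: target g' = 3⊕0 = 3, but every legal move changes the Grundy value (mex property), so 0 moves.
Heap B: target g' = 3⊕0 = 3, but every legal move changes the Grundy value (mex property), so 0 moves.
Heap C: target g' = 0⊕0 = 0, but every legal move changes the Grundy value (mex property), so 0 moves.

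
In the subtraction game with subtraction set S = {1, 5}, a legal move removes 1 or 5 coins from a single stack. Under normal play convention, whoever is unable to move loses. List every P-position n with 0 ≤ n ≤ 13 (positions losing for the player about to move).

0, 2, 4, 6, 8, 10, 12

G(0) = 0
G(1) = mex{0} = 1
G(2) = mex{1} = 0
G(3) = mex{0} = 1
G(4) = mex{1} = 0
G(5) = mex{0,0} = 1
G(6) = mex{1,1} = 0
G(7) = mex{0,0} = 1
G(8) = mex{1,1} = 0
G(9) = mex{0,0} = 1
G(10) = mex{1,1} = 0
G(11) = mex{0,0} = 1
G(12) = mex{1,1} = 0
G(13) = mex{0,0} = 1
P-positions are exactly the n with G(n) = 0.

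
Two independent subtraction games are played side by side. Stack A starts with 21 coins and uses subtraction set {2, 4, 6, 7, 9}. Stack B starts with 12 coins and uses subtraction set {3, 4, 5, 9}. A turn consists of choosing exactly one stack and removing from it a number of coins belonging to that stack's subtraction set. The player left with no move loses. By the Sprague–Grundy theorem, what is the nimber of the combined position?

1

Stack A, S = {2, 4, 6, 7, 9}:
n :  0  1  2  3  4  5  6  7  8  9 10 11 12 13 14 15 16 17 18 19 20 21
G :  0  0  1  1  2  2  3  3  4  4  5  0  0  1  1  2  2  3  3  4  4  5
G_A(21) = 5.
Stack B, S = {3, 4, 5, 9}:
n :  0  1  2  3  4  5  6  7  8  9 10 11 12
G :  0  0  0  1  1  1  2  2  0  3  3  1  4
G_B(12) = 4.
Combined Grundy value = 5 ⊕ 4 = 1.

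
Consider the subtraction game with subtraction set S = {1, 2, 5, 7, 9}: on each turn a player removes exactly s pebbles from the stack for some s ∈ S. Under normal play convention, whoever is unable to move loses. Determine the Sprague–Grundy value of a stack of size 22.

2

n :  0  1  2  3  4  5  6  7  8  9 10 11 12 13 14 15 16 17 18 19 20 21 22
G :  0  1  2  0  1  2  0  1  2  3  4  5  3  4  0  1  2  0  1  2  0  1  2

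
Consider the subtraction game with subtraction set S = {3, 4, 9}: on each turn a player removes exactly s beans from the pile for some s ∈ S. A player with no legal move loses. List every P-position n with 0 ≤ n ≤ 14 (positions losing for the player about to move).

0, 1, 2, 7, 8, 13, 14

G(0) = 0
G(1) = mex{} = 0
G(2) = mex{} = 0
G(3) = mex{0} = 1
G(4) = mex{0,0} = 1
G(5) = mex{0,0} = 1
G(6) = mex{1,0} = 2
G(7) = mex{1,1} = 0
G(8) = mex{1,1} = 0
G(9) = mex{2,1,0} = 3
G(10) = mex{0,2,0} = 1
G(11) = mex{0,0,0} = 1
G(12) = mex{3,0,1} = 2
G(13) = mex{1,3,1} = 0
G(14) = mex{1,1,1} = 0
P-positions are exactly the n with G(n) = 0.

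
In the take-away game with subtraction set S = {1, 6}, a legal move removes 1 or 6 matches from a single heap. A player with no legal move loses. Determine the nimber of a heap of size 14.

0

G(0) = 0
G(1) = mex{0} = 1
G(2) = mex{1} = 0
G(3) = mex{0} = 1
G(4) = mex{1} = 0
G(5) = mex{0} = 1
G(6) = mex{1,0} = 2
G(7) = mex{2,1} = 0
G(8) = mex{0,0} = 1
G(9) = mex{1,1} = 0
G(10) = mex{0,0} = 1
G(11) = mex{1,1} = 0
G(12) = mex{0,2} = 1
G(13) = mex{1,0} = 2
G(14) = mex{2,1} = 0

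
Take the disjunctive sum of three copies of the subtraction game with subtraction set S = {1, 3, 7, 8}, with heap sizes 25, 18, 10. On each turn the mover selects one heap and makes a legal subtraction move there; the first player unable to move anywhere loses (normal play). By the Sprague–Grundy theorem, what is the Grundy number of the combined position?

All heaps use S = {1, 3, 7, 8}:
n :  0  1  2  3  4  5  6  7  8  9 10 11 12 13 14 15 16 17 18 19 20 21 22 23 24 25
G :  0  1  0  1  0  1  0  1  2  3  2  3  2  3  2  0  1  0  1  0  1  0  1  2  3  2
Heap A: G(25) = 2.
Heap B: G(18) = 1.
Heap C: G(10) = 2.
Combined Grundy value = 2 ⊕ 1 ⊕ 2 = 1.

1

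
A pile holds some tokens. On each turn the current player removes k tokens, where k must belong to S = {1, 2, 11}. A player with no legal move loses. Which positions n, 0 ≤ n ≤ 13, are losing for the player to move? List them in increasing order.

G(0) = 0
G(1) = mex{0} = 1
G(2) = mex{1,0} = 2
G(3) = mex{2,1} = 0
G(4) = mex{0,2} = 1
G(5) = mex{1,0} = 2
G(6) = mex{2,1} = 0
G(7) = mex{0,2} = 1
G(8) = mex{1,0} = 2
G(9) = mex{2,1} = 0
G(10) = mex{0,2} = 1
G(11) = mex{1,0,0} = 2
G(12) = mex{2,1,1} = 0
G(13) = mex{0,2,2} = 1
P-positions are exactly the n with G(n) = 0.

0, 3, 6, 9, 12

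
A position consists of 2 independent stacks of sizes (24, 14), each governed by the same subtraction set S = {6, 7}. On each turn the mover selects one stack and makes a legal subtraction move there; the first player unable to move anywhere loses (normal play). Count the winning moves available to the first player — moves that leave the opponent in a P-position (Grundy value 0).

All stacks use S = {6, 7}:
G(0) = 0
G(1) = mex{} = 0
G(2) = mex{} = 0
G(3) = mex{} = 0
G(4) = mex{} = 0
G(5) = mex{} = 0
G(6) = mex{0} = 1
G(7) = mex{0,0} = 1
G(8) = mex{0,0} = 1
G(9) = mex{0,0} = 1
G(10) = mex{0,0} = 1
G(11) = mex{0,0} = 1
G(12) = mex{1,0} = 2
G(13) = mex{1,1} = 0
G(14) = mex{1,1} = 0
G(15) = mex{1,1} = 0
G(16) = mex{1,1} = 0
G(17) = mex{1,1} = 0
G(18) = mex{2,1} = 0
G(19) = mex{0,2} = 1
G(20) = mex{0,0} = 1
G(21) = mex{0,0} = 1
G(22) = mex{0,0} = 1
G(23) = mex{0,0} = 1
G(24) = mex{0,0} = 1
Stack A: G(24) = 1.
Stack B: G(14) = 0.
Combined Grundy value = 1 ⊕ 0 = 1.
A winning move leaves total XOR = 0, i.e. changes one component's Grundy value g to g ⊕ X where X is the current total.
Stack A: need g' = 1⊕1 = 0. Options: 24−6→G=0, 24−7→G=0. Hits: 2.
Stack B: need g' = 0⊕1 = 1. Options: 14−6→G=1, 14−7→G=1. Hits: 2.

4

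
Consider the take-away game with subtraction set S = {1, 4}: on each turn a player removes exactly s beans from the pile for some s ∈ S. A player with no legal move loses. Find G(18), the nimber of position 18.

1

G(0) = 0
G(1) = mex{0} = 1
G(2) = mex{1} = 0
G(3) = mex{0} = 1
G(4) = mex{1,0} = 2
G(5) = mex{2,1} = 0
G(6) = mex{0,0} = 1
G(7) = mex{1,1} = 0
G(8) = mex{0,2} = 1
G(9) = mex{1,0} = 2
G(10) = mex{2,1} = 0
G(11) = mex{0,0} = 1
G(12) = mex{1,1} = 0
G(13) = mex{0,2} = 1
G(14) = mex{1,0} = 2
G(15) = mex{2,1} = 0
G(16) = mex{0,0} = 1
G(17) = mex{1,1} = 0
G(18) = mex{0,2} = 1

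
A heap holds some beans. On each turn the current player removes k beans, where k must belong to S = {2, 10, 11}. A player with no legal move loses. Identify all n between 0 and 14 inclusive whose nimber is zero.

n :  0  1  2  3  4  5  6  7  8  9 10 11 12 13 14
G :  0  0  1  1  0  0  1  1  0  0  1  1  2  0  3
P-positions are exactly the n with G(n) = 0.

0, 1, 4, 5, 8, 9, 13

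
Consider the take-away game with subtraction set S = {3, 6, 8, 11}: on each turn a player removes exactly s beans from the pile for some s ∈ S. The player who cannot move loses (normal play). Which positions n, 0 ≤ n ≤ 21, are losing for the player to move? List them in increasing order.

G(0) = 0
G(1) = mex{} = 0
G(2) = mex{} = 0
G(3) = mex{0} = 1
G(4) = mex{0} = 1
G(5) = mex{0} = 1
G(6) = mex{1,0} = 2
G(7) = mex{1,0} = 2
G(8) = mex{1,0,0} = 2
G(9) = mex{2,1,0} = 3
G(10) = mex{2,1,0} = 3
G(11) = mex{2,1,1,0} = 3
G(12) = mex{3,2,1,0} = 4
G(13) = mex{3,2,1,0} = 4
G(14) = mex{3,2,2,1} = 0
G(15) = mex{4,3,2,1} = 0
G(16) = mex{4,3,2,1} = 0
G(17) = mex{0,3,3,2} = 1
G(18) = mex{0,4,3,2} = 1
G(19) = mex{0,4,3,2} = 1
G(20) = mex{1,0,4,3} = 2
G(21) = mex{1,0,4,3} = 2
P-positions are exactly the n with G(n) = 0.

0, 1, 2, 14, 15, 16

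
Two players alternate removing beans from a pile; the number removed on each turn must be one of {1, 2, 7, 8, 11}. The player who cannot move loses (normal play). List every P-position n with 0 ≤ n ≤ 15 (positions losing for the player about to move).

0, 3, 6, 9, 12, 15

n :  0  1  2  3  4  5  6  7  8  9 10 11 12 13 14 15
G :  0  1  2  0  1  2  0  1  2  0  1  2  0  1  2  0
P-positions are exactly the n with G(n) = 0.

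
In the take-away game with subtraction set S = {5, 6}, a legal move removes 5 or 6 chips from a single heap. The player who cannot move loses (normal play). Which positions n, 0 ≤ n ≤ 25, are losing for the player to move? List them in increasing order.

0, 1, 2, 3, 4, 11, 12, 13, 14, 15, 22, 23, 24, 25

G(0) = 0
G(1) = mex{} = 0
G(2) = mex{} = 0
G(3) = mex{} = 0
G(4) = mex{} = 0
G(5) = mex{0} = 1
G(6) = mex{0,0} = 1
G(7) = mex{0,0} = 1
G(8) = mex{0,0} = 1
G(9) = mex{0,0} = 1
G(10) = mex{1,0} = 2
G(11) = mex{1,1} = 0
G(12) = mex{1,1} = 0
G(13) = mex{1,1} = 0
G(14) = mex{1,1} = 0
G(15) = mex{2,1} = 0
G(16) = mex{0,2} = 1
G(17) = mex{0,0} = 1
G(18) = mex{0,0} = 1
G(19) = mex{0,0} = 1
G(20) = mex{0,0} = 1
G(21) = mex{1,0} = 2
G(22) = mex{1,1} = 0
G(23) = mex{1,1} = 0
G(24) = mex{1,1} = 0
G(25) = mex{1,1} = 0
P-positions are exactly the n with G(n) = 0.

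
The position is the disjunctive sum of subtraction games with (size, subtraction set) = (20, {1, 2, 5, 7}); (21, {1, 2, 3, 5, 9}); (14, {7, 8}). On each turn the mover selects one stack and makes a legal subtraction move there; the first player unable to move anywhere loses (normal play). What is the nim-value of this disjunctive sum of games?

1

Stack A, S = {1, 2, 5, 7}:
G(0) = 0
G(1) = mex{0} = 1
G(2) = mex{1,0} = 2
G(3) = mex{2,1} = 0
G(4) = mex{0,2} = 1
G(5) = mex{1,0,0} = 2
G(6) = mex{2,1,1} = 0
G(7) = mex{0,2,2,0} = 1
G(8) = mex{1,0,0,1} = 2
G(9) = mex{2,1,1,2} = 0
G(10) = mex{0,2,2,0} = 1
G(11) = mex{1,0,0,1} = 2
G(12) = mex{2,1,1,2} = 0
G(13) = mex{0,2,2,0} = 1
G(14) = mex{1,0,0,1} = 2
G(15) = mex{2,1,1,2} = 0
G(16) = mex{0,2,2,0} = 1
G(17) = mex{1,0,0,1} = 2
G(18) = mex{2,1,1,2} = 0
G(19) = mex{0,2,2,0} = 1
G(20) = mex{1,0,0,1} = 2
G_A(20) = 2.
Stack B, S = {1, 2, 3, 5, 9}:
n :  0  1  2  3  4  5  6  7  8  9 10 11 12 13 14 15 16 17 18 19 20 21
G :  0  1  2  3  0  1  2  3  0  1  2  3  0  1  2  3  0  1  2  3  0  1
G_B(21) = 1.
Stack C, S = {7, 8}:
n :  0  1  2  3  4  5  6  7  8  9 10 11 12 13 14
G :  0  0  0  0  0  0  0  1  1  1  1  1  1  1  2
G_C(14) = 2.
Combined Grundy value = 2 ⊕ 1 ⊕ 2 = 1.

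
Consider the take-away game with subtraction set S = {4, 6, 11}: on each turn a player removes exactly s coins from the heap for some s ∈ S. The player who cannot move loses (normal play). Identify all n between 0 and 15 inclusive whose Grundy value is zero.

n :  0  1  2  3  4  5  6  7  8  9 10 11 12 13 14 15
G :  0  0  0  0  1  1  1  1  2  2  0  2  3  3  1  0
P-positions are exactly the n with G(n) = 0.

0, 1, 2, 3, 10, 15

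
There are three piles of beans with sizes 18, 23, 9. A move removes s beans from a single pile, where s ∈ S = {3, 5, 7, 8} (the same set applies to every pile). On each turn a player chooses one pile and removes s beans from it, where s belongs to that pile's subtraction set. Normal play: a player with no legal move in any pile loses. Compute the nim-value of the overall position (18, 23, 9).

All piles use S = {3, 5, 7, 8}:
G(0) = 0
G(1) = mex{} = 0
G(2) = mex{} = 0
G(3) = mex{0} = 1
G(4) = mex{0} = 1
G(5) = mex{0,0} = 1
G(6) = mex{1,0} = 2
G(7) = mex{1,0,0} = 2
G(8) = mex{1,1,0,0} = 2
G(9) = mex{2,1,0,0} = 3
G(10) = mex{2,1,1,0} = 3
G(11) = mex{2,2,1,1} = 0
G(12) = mex{3,2,1,1} = 0
G(13) = mex{3,2,2,1} = 0
G(14) = mex{0,3,2,2} = 1
G(15) = mex{0,3,2,2} = 1
G(16) = mex{0,0,3,2} = 1
G(17) = mex{1,0,3,3} = 2
G(18) = mex{1,0,0,3} = 2
G(19) = mex{1,1,0,0} = 2
G(20) = mex{2,1,0,0} = 3
G(21) = mex{2,1,1,0} = 3
G(22) = mex{2,2,1,1} = 0
G(23) = mex{3,2,1,1} = 0
Pile A: G(18) = 2.
Pile B: G(23) = 0.
Pile C: G(9) = 3.
Combined Grundy value = 2 ⊕ 0 ⊕ 3 = 1.

1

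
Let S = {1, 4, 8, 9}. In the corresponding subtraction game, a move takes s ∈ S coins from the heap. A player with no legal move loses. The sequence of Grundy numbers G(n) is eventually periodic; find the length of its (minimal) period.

G(0) = 0
G(1) = mex{0} = 1
G(2) = mex{1} = 0
G(3) = mex{0} = 1
G(4) = mex{1,0} = 2
G(5) = mex{2,1} = 0
G(6) = mex{0,0} = 1
G(7) = mex{1,1} = 0
G(8) = mex{0,2,0} = 1
G(9) = mex{1,0,1,0} = 2
G(10) = mex{2,1,0,1} = 3
G(11) = mex{3,0,1,0} = 2
G(12) = mex{2,1,2,1} = 0
G(13) = mex{0,2,0,2} = 1
G(14) = mex{1,3,1,0} = 2
G(15) = mex{2,2,0,1} = 3
G(16) = mex{3,0,1,0} = 2
G(17) = mex{2,1,2,1} = 0
G(18) = mex{0,2,3,2} = 1
G(19) = mex{1,3,2,3} = 0
G(20) = mex{0,2,0,2} = 1
G(21) = mex{1,0,1,0} = 2
G(22) = mex{2,1,2,1} = 0
G(23) = mex{0,0,3,2} = 1
G(24) = mex{1,1,2,3} = 0
G(25) = mex{0,2,0,2} = 1
G(26) = mex{1,0,1,0} = 2
G(27) = mex{2,1,0,1} = 3
G(28) = mex{3,0,1,0} = 2
G(29) = mex{2,1,2,1} = 0
G(30) = mex{0,2,0,2} = 1
G(31) = mex{1,3,1,0} = 2
G(32) = mex{2,2,0,1} = 3
G(33) = mex{3,0,1,0} = 2
G(34) = mex{2,1,2,1} = 0
G(35) = mex{0,2,3,2} = 1
G(n+17) = G(n) holds for n = 0,…,8 (a full window of length max(S) = 9), so the sequence is purely periodic with period 17.

17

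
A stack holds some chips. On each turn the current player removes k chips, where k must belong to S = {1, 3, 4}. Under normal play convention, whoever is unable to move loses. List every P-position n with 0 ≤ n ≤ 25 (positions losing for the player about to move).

n :  0  1  2  3  4  5  6  7  8  9 10 11 12 13 14 15 16 17 18 19 20 21 22 23 24 25
G :  0  1  0  1  2  3  2  0  1  0  1  2  3  2  0  1  0  1  2  3  2  0  1  0  1  2
P-positions are exactly the n with G(n) = 0.

0, 2, 7, 9, 14, 16, 21, 23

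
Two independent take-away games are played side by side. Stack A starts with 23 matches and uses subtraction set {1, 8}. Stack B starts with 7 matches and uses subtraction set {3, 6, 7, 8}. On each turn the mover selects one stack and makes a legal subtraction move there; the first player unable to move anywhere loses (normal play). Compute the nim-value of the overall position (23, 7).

Stack A, S = {1, 8}:
n :  0  1  2  3  4  5  6  7  8  9 10 11 12 13 14 15 16 17 18 19 20 21 22 23
G :  0  1  0  1  0  1  0  1  2  0  1  0  1  0  1  0  1  2  0  1  0  1  0  1
G_A(23) = 1.
Stack B, S = {3, 6, 7, 8}:
G(0) = 0
G(1) = mex{} = 0
G(2) = mex{} = 0
G(3) = mex{0} = 1
G(4) = mex{0} = 1
G(5) = mex{0} = 1
G(6) = mex{1,0} = 2
G(7) = mex{1,0,0} = 2
G_B(7) = 2.
Combined Grundy value = 1 ⊕ 2 = 3.

3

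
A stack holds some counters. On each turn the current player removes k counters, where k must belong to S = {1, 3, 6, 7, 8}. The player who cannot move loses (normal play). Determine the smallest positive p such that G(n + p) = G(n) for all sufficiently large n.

n :  0  1  2  3  4  5  6  7  8  9 10 11 12 13 14 15 16 17 18 19 20 21 22 23 24 25 26 27
G :  0  1  0  1  0  1  2  3  2  3  2  3  4  0  1  0  1  0  1  2  3  2  3  2  3  4  0  1
G(n+13) = G(n) holds for n = 0,…,7 (a full window of length max(S) = 8), so the sequence is purely periodic with period 13.

13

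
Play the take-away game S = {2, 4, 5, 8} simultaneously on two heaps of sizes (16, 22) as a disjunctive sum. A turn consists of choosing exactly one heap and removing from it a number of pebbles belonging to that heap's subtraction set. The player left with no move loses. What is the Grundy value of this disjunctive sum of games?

All heaps use S = {2, 4, 5, 8}:
G(0) = 0
G(1) = mex{} = 0
G(2) = mex{0} = 1
G(3) = mex{0} = 1
G(4) = mex{1,0} = 2
G(5) = mex{1,0,0} = 2
G(6) = mex{2,1,0} = 3
G(7) = mex{2,1,1} = 0
G(8) = mex{3,2,1,0} = 4
G(9) = mex{0,2,2,0} = 1
G(10) = mex{4,3,2,1} = 0
G(11) = mex{1,0,3,1} = 2
G(12) = mex{0,4,0,2} = 1
G(13) = mex{2,1,4,2} = 0
G(14) = mex{1,0,1,3} = 2
G(15) = mex{0,2,0,0} = 1
G(16) = mex{2,1,2,4} = 0
G(17) = mex{1,0,1,1} = 2
G(18) = mex{0,2,0,0} = 1
G(19) = mex{2,1,2,2} = 0
G(20) = mex{1,0,1,1} = 2
G(21) = mex{0,2,0,0} = 1
G(22) = mex{2,1,2,2} = 0
Heap A: G(16) = 0.
Heap B: G(22) = 0.
Combined Grundy value = 0 ⊕ 0 = 0.

0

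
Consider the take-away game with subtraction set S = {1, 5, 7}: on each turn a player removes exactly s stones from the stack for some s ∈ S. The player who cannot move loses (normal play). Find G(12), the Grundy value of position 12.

0

G(0) = 0
G(1) = mex{0} = 1
G(2) = mex{1} = 0
G(3) = mex{0} = 1
G(4) = mex{1} = 0
G(5) = mex{0,0} = 1
G(6) = mex{1,1} = 0
G(7) = mex{0,0,0} = 1
G(8) = mex{1,1,1} = 0
G(9) = mex{0,0,0} = 1
G(10) = mex{1,1,1} = 0
G(11) = mex{0,0,0} = 1
G(12) = mex{1,1,1} = 0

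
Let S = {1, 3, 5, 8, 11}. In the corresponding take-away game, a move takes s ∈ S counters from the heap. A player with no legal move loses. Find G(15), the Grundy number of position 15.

G(0) = 0
G(1) = mex{0} = 1
G(2) = mex{1} = 0
G(3) = mex{0,0} = 1
G(4) = mex{1,1} = 0
G(5) = mex{0,0,0} = 1
G(6) = mex{1,1,1} = 0
G(7) = mex{0,0,0} = 1
G(8) = mex{1,1,1,0} = 2
G(9) = mex{2,0,0,1} = 3
G(10) = mex{3,1,1,0} = 2
G(11) = mex{2,2,0,1,0} = 3
G(12) = mex{3,3,1,0,1} = 2
G(13) = mex{2,2,2,1,0} = 3
G(14) = mex{3,3,3,0,1} = 2
G(15) = mex{2,2,2,1,0} = 3

3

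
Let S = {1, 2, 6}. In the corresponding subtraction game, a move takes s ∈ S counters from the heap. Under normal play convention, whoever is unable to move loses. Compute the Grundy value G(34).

G(0) = 0
G(1) = mex{0} = 1
G(2) = mex{1,0} = 2
G(3) = mex{2,1} = 0
G(4) = mex{0,2} = 1
G(5) = mex{1,0} = 2
G(6) = mex{2,1,0} = 3
G(7) = mex{3,2,1} = 0
G(8) = mex{0,3,2} = 1
G(9) = mex{1,0,0} = 2
G(10) = mex{2,1,1} = 0
G(11) = mex{0,2,2} = 1
G(12) = mex{1,0,3} = 2
G(13) = mex{2,1,0} = 3
G(14) = mex{3,2,1} = 0
G(15) = mex{0,3,2} = 1
G(16) = mex{1,0,0} = 2
G(17) = mex{2,1,1} = 0
G(18) = mex{0,2,2} = 1
G(19) = mex{1,0,3} = 2
G(20) = mex{2,1,0} = 3
G(21) = mex{3,2,1} = 0
G(22) = mex{0,3,2} = 1
G(23) = mex{1,0,0} = 2
G(24) = mex{2,1,1} = 0
G(25) = mex{0,2,2} = 1
G(26) = mex{1,0,3} = 2
G(27) = mex{2,1,0} = 3
G(28) = mex{3,2,1} = 0
G(29) = mex{0,3,2} = 1
G(30) = mex{1,0,0} = 2
G(31) = mex{2,1,1} = 0
G(32) = mex{0,2,2} = 1
G(33) = mex{1,0,3} = 2
G(34) = mex{2,1,0} = 3

3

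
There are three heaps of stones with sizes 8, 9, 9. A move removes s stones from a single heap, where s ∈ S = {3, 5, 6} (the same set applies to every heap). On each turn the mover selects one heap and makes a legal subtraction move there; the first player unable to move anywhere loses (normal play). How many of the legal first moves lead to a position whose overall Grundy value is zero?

3

All heaps use S = {3, 5, 6}:
n : 0 1 2 3 4 5 6 7 8 9
G : 0 0 0 1 1 1 2 2 2 0
Heap A: G(8) = 2.
Heap B: G(9) = 0.
Heap C: G(9) = 0.
Combined Grundy value = 2 ⊕ 0 ⊕ 0 = 2.
A winning move leaves total XOR = 0, i.e. changes one component's Grundy value g to g ⊕ X where X is the current total.
Heap A: need g' = 2⊕2 = 0. Options: 8−3→G=1, 8−5→G=1, 8−6→G=0. Hits: 1.
Heap B: need g' = 0⊕2 = 2. Options: 9−3→G=2, 9−5→G=1, 9−6→G=1. Hits: 1.
Heap C: need g' = 0⊕2 = 2. Options: 9−3→G=2, 9−5→G=1, 9−6→G=1. Hits: 1.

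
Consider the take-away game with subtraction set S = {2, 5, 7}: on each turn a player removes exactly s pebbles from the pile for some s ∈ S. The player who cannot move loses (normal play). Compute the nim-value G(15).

n :  0  1  2  3  4  5  6  7  8  9 10 11 12 13 14 15
G :  0  0  1  1  0  2  1  3  2  2  0  3  1  0  0  1

1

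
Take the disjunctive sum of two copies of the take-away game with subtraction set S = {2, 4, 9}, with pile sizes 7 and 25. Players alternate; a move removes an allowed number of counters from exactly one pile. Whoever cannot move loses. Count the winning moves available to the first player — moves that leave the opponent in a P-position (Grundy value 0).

All piles use S = {2, 4, 9}:
G(0) = 0
G(1) = mex{} = 0
G(2) = mex{0} = 1
G(3) = mex{0} = 1
G(4) = mex{1,0} = 2
G(5) = mex{1,0} = 2
G(6) = mex{2,1} = 0
G(7) = mex{2,1} = 0
G(8) = mex{0,2} = 1
G(9) = mex{0,2,0} = 1
G(10) = mex{1,0,0} = 2
G(11) = mex{1,0,1} = 2
G(12) = mex{2,1,1} = 0
G(13) = mex{2,1,2} = 0
G(14) = mex{0,2,2} = 1
G(15) = mex{0,2,0} = 1
G(16) = mex{1,0,0} = 2
G(17) = mex{1,0,1} = 2
G(18) = mex{2,1,1} = 0
G(19) = mex{2,1,2} = 0
G(20) = mex{0,2,2} = 1
G(21) = mex{0,2,0} = 1
G(22) = mex{1,0,0} = 2
G(23) = mex{1,0,1} = 2
G(24) = mex{2,1,1} = 0
G(25) = mex{2,1,2} = 0
Pile A: G(7) = 0.
Pile B: G(25) = 0.
Combined Grundy value = 0 ⊕ 0 = 0.
A winning move leaves total XOR = 0, i.e. changes one component's Grundy value g to g ⊕ X where X is the current total.
Pile A: target g' = 0⊕0 = 0, but every legal move changes the Grundy value (mex property), so 0 moves.
Pile B: target g' = 0⊕0 = 0, but every legal move changes the Grundy value (mex property), so 0 moves.

0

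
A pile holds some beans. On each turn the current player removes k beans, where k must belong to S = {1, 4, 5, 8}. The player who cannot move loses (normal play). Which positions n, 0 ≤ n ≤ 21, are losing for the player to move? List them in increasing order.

0, 2, 9, 11, 18, 20

n :  0  1  2  3  4  5  6  7  8  9 10 11 12 13 14 15 16 17 18 19 20 21
G :  0  1  0  1  2  3  2  3  4  0  1  0  1  2  3  2  3  4  0  1  0  1
P-positions are exactly the n with G(n) = 0.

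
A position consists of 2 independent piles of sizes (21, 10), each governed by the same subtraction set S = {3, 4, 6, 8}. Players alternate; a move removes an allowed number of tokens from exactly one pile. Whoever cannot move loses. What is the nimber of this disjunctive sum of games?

All piles use S = {3, 4, 6, 8}:
G(0) = 0
G(1) = mex{} = 0
G(2) = mex{} = 0
G(3) = mex{0} = 1
G(4) = mex{0,0} = 1
G(5) = mex{0,0} = 1
G(6) = mex{1,0,0} = 2
G(7) = mex{1,1,0} = 2
G(8) = mex{1,1,0,0} = 2
G(9) = mex{2,1,1,0} = 3
G(10) = mex{2,2,1,0} = 3
G(11) = mex{2,2,1,1} = 0
G(12) = mex{3,2,2,1} = 0
G(13) = mex{3,3,2,1} = 0
G(14) = mex{0,3,2,2} = 1
G(15) = mex{0,0,3,2} = 1
G(16) = mex{0,0,3,2} = 1
G(17) = mex{1,0,0,3} = 2
G(18) = mex{1,1,0,3} = 2
G(19) = mex{1,1,0,0} = 2
G(20) = mex{2,1,1,0} = 3
G(21) = mex{2,2,1,0} = 3
Pile A: G(21) = 3.
Pile B: G(10) = 3.
Combined Grundy value = 3 ⊕ 3 = 0.

0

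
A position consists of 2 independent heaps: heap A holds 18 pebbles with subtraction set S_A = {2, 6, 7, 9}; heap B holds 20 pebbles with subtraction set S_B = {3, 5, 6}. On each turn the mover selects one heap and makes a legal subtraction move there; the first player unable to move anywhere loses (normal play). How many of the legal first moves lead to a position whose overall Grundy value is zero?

Heap A, S = {2, 6, 7, 9}:
n :  0  1  2  3  4  5  6  7  8  9 10 11 12 13 14 15 16 17 18
G :  0  0  1  1  0  0  1  1  2  2  3  3  2  2  3  0  0  1  1
G_A(18) = 1.
Heap B, S = {3, 5, 6}:
G(0) = 0
G(1) = mex{} = 0
G(2) = mex{} = 0
G(3) = mex{0} = 1
G(4) = mex{0} = 1
G(5) = mex{0,0} = 1
G(6) = mex{1,0,0} = 2
G(7) = mex{1,0,0} = 2
G(8) = mex{1,1,0} = 2
G(9) = mex{2,1,1} = 0
G(10) = mex{2,1,1} = 0
G(11) = mex{2,2,1} = 0
G(12) = mex{0,2,2} = 1
G(13) = mex{0,2,2} = 1
G(14) = mex{0,0,2} = 1
G(15) = mex{1,0,0} = 2
G(16) = mex{1,0,0} = 2
G(17) = mex{1,1,0} = 2
G(18) = mex{2,1,1} = 0
G(19) = mex{2,1,1} = 0
G(20) = mex{2,2,1} = 0
G_B(20) = 0.
Combined Grundy value = 1 ⊕ 0 = 1.
A winning move leaves total XOR = 0, i.e. changes one component's Grundy value g to g ⊕ X where X is the current total.
Heap A: need g' = 1⊕1 = 0. Options: 18−2→G=0, 18−6→G=2, 18−7→G=3, 18−9→G=2. Hits: 1.
Heap B: need g' = 0⊕1 = 1. Options: 20−3→G=2, 20−5→G=2, 20−6→G=1. Hits: 1.

2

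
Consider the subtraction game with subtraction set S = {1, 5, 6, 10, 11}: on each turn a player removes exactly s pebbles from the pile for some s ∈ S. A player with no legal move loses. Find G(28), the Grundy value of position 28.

n :  0  1  2  3  4  5  6  7  8  9 10 11 12 13 14 15 16 17 18 19 20 21 22 23 24 25 26 27 28
G :  0  1  0  1  0  1  2  3  2  3  2  3  4  5  4  5  0  1  0  1  0  1  2  3  2  3  2  3  4

4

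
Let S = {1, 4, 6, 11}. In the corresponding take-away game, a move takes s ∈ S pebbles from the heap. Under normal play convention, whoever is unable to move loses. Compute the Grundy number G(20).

n :  0  1  2  3  4  5  6  7  8  9 10 11 12 13 14 15 16 17 18 19 20
G :  0  1  0  1  2  0  1  0  1  2  0  1  0  1  2  0  1  0  1  2  0

0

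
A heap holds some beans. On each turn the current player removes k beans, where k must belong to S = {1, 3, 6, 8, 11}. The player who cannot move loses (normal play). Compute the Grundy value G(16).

0

n :  0  1  2  3  4  5  6  7  8  9 10 11 12 13 14 15 16
G :  0  1  0  1  0  1  2  3  2  0  1  3  4  2  0  1  0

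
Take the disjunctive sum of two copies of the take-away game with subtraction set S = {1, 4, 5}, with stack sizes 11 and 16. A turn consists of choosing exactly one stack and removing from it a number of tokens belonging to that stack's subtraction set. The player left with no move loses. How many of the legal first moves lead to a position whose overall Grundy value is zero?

2

All stacks use S = {1, 4, 5}:
G(0) = 0
G(1) = mex{0} = 1
G(2) = mex{1} = 0
G(3) = mex{0} = 1
G(4) = mex{1,0} = 2
G(5) = mex{2,1,0} = 3
G(6) = mex{3,0,1} = 2
G(7) = mex{2,1,0} = 3
G(8) = mex{3,2,1} = 0
G(9) = mex{0,3,2} = 1
G(10) = mex{1,2,3} = 0
G(11) = mex{0,3,2} = 1
G(12) = mex{1,0,3} = 2
G(13) = mex{2,1,0} = 3
G(14) = mex{3,0,1} = 2
G(15) = mex{2,1,0} = 3
G(16) = mex{3,2,1} = 0
Stack A: G(11) = 1.
Stack B: G(16) = 0.
Combined Grundy value = 1 ⊕ 0 = 1.
A winning move leaves total XOR = 0, i.e. changes one component's Grundy value g to g ⊕ X where X is the current total.
Stack A: need g' = 1⊕1 = 0. Options: 11−1→G=0, 11−4→G=3, 11−5→G=2. Hits: 1.
Stack B: need g' = 0⊕1 = 1. Options: 16−1→G=3, 16−4→G=2, 16−5→G=1. Hits: 1.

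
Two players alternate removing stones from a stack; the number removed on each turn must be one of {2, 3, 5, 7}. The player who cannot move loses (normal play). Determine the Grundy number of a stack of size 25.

G(0) = 0
G(1) = mex{} = 0
G(2) = mex{0} = 1
G(3) = mex{0,0} = 1
G(4) = mex{1,0} = 2
G(5) = mex{1,1,0} = 2
G(6) = mex{2,1,0} = 3
G(7) = mex{2,2,1,0} = 3
G(8) = mex{3,2,1,0} = 4
G(9) = mex{3,3,2,1} = 0
G(10) = mex{4,3,2,1} = 0
G(11) = mex{0,4,3,2} = 1
G(12) = mex{0,0,3,2} = 1
G(13) = mex{1,0,4,3} = 2
G(14) = mex{1,1,0,3} = 2
G(15) = mex{2,1,0,4} = 3
G(16) = mex{2,2,1,0} = 3
G(17) = mex{3,2,1,0} = 4
G(18) = mex{3,3,2,1} = 0
G(19) = mex{4,3,2,1} = 0
G(20) = mex{0,4,3,2} = 1
G(21) = mex{0,0,3,2} = 1
G(22) = mex{1,0,4,3} = 2
G(23) = mex{1,1,0,3} = 2
G(24) = mex{2,1,0,4} = 3
G(25) = mex{2,2,1,0} = 3

3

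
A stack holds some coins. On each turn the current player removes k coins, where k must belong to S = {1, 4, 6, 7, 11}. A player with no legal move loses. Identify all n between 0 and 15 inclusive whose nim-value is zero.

n :  0  1  2  3  4  5  6  7  8  9 10 11 12 13 14 15
G :  0  1  0  1  2  0  1  2  3  2  0  1  2  3  4  0
P-positions are exactly the n with G(n) = 0.

0, 2, 5, 10, 15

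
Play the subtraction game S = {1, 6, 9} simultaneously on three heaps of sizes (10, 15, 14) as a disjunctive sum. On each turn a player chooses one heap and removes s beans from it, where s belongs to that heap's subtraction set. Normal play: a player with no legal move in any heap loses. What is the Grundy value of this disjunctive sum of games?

All heaps use S = {1, 6, 9}:
n :  0  1  2  3  4  5  6  7  8  9 10 11 12 13 14 15
G :  0  1  0  1  0  1  2  0  1  2  3  2  0  1  0  1
Heap A: G(10) = 3.
Heap B: G(15) = 1.
Heap C: G(14) = 0.
Combined Grundy value = 3 ⊕ 1 ⊕ 0 = 2.

2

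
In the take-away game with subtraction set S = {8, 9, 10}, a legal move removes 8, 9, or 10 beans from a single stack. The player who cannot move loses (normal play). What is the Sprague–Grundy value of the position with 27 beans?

G(0) = 0
G(1) = mex{} = 0
G(2) = mex{} = 0
G(3) = mex{} = 0
G(4) = mex{} = 0
G(5) = mex{} = 0
G(6) = mex{} = 0
G(7) = mex{} = 0
G(8) = mex{0} = 1
G(9) = mex{0,0} = 1
G(10) = mex{0,0,0} = 1
G(11) = mex{0,0,0} = 1
G(12) = mex{0,0,0} = 1
G(13) = mex{0,0,0} = 1
G(14) = mex{0,0,0} = 1
G(15) = mex{0,0,0} = 1
G(16) = mex{1,0,0} = 2
G(17) = mex{1,1,0} = 2
G(18) = mex{1,1,1} = 0
G(19) = mex{1,1,1} = 0
G(20) = mex{1,1,1} = 0
G(21) = mex{1,1,1} = 0
G(22) = mex{1,1,1} = 0
G(23) = mex{1,1,1} = 0
G(24) = mex{2,1,1} = 0
G(25) = mex{2,2,1} = 0
G(26) = mex{0,2,2} = 1
G(27) = mex{0,0,2} = 1

1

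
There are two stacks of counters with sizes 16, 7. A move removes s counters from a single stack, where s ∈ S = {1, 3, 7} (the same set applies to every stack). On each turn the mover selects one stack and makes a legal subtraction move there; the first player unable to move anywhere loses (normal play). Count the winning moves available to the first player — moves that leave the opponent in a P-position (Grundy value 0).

6

All stacks use S = {1, 3, 7}:
G(0) = 0
G(1) = mex{0} = 1
G(2) = mex{1} = 0
G(3) = mex{0,0} = 1
G(4) = mex{1,1} = 0
G(5) = mex{0,0} = 1
G(6) = mex{1,1} = 0
G(7) = mex{0,0,0} = 1
G(8) = mex{1,1,1} = 0
G(9) = mex{0,0,0} = 1
G(10) = mex{1,1,1} = 0
G(11) = mex{0,0,0} = 1
G(12) = mex{1,1,1} = 0
G(13) = mex{0,0,0} = 1
G(14) = mex{1,1,1} = 0
G(15) = mex{0,0,0} = 1
G(16) = mex{1,1,1} = 0
Stack A: G(16) = 0.
Stack B: G(7) = 1.
Combined Grundy value = 0 ⊕ 1 = 1.
A winning move leaves total XOR = 0, i.e. changes one component's Grundy value g to g ⊕ X where X is the current total.
Stack A: need g' = 0⊕1 = 1. Options: 16−1→G=1, 16−3→G=1, 16−7→G=1. Hits: 3.
Stack B: need g' = 1⊕1 = 0. Options: 7−1→G=0, 7−3→G=0, 7−7→G=0. Hits: 3.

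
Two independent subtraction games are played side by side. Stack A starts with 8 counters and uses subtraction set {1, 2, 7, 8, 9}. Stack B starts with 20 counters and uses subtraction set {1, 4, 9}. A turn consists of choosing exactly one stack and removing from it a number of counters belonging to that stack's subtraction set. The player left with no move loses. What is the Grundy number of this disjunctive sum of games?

Stack A, S = {1, 2, 7, 8, 9}:
G(0) = 0
G(1) = mex{0} = 1
G(2) = mex{1,0} = 2
G(3) = mex{2,1} = 0
G(4) = mex{0,2} = 1
G(5) = mex{1,0} = 2
G(6) = mex{2,1} = 0
G(7) = mex{0,2,0} = 1
G(8) = mex{1,0,1,0} = 2
G_A(8) = 2.
Stack B, S = {1, 4, 9}:
G(0) = 0
G(1) = mex{0} = 1
G(2) = mex{1} = 0
G(3) = mex{0} = 1
G(4) = mex{1,0} = 2
G(5) = mex{2,1} = 0
G(6) = mex{0,0} = 1
G(7) = mex{1,1} = 0
G(8) = mex{0,2} = 1
G(9) = mex{1,0,0} = 2
G(10) = mex{2,1,1} = 0
G(11) = mex{0,0,0} = 1
G(12) = mex{1,1,1} = 0
G(13) = mex{0,2,2} = 1
G(14) = mex{1,0,0} = 2
G(15) = mex{2,1,1} = 0
G(16) = mex{0,0,0} = 1
G(17) = mex{1,1,1} = 0
G(18) = mex{0,2,2} = 1
G(19) = mex{1,0,0} = 2
G(20) = mex{2,1,1} = 0
G_B(20) = 0.
Combined Grundy value = 2 ⊕ 0 = 2.

2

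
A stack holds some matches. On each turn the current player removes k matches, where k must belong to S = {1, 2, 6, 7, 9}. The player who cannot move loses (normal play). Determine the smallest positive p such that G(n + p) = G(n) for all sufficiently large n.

n :  0  1  2  3  4  5  6  7  8  9 10 11 12 13 14 15 16 17 18
G :  0  1  2  0  1  2  3  4  0  1  2  0  1  2  3  4  0  1  2
G(n+8) = G(n) holds for n = 0,…,8 (a full window of length max(S) = 9), so the sequence is purely periodic with period 8.

8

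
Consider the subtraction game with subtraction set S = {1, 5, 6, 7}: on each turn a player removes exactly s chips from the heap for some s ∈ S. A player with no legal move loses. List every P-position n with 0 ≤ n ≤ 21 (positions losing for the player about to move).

0, 2, 4, 12, 14, 16

G(0) = 0
G(1) = mex{0} = 1
G(2) = mex{1} = 0
G(3) = mex{0} = 1
G(4) = mex{1} = 0
G(5) = mex{0,0} = 1
G(6) = mex{1,1,0} = 2
G(7) = mex{2,0,1,0} = 3
G(8) = mex{3,1,0,1} = 2
G(9) = mex{2,0,1,0} = 3
G(10) = mex{3,1,0,1} = 2
G(11) = mex{2,2,1,0} = 3
G(12) = mex{3,3,2,1} = 0
G(13) = mex{0,2,3,2} = 1
G(14) = mex{1,3,2,3} = 0
G(15) = mex{0,2,3,2} = 1
G(16) = mex{1,3,2,3} = 0
G(17) = mex{0,0,3,2} = 1
G(18) = mex{1,1,0,3} = 2
G(19) = mex{2,0,1,0} = 3
G(20) = mex{3,1,0,1} = 2
G(21) = mex{2,0,1,0} = 3
P-positions are exactly the n with G(n) = 0.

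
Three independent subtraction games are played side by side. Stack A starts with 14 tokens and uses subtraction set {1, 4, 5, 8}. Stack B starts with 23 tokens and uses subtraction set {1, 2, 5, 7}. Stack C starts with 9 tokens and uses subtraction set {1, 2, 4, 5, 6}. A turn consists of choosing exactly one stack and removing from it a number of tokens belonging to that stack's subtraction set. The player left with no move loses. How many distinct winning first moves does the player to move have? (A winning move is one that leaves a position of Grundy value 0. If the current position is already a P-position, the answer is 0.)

Stack A, S = {1, 4, 5, 8}:
G(0) = 0
G(1) = mex{0} = 1
G(2) = mex{1} = 0
G(3) = mex{0} = 1
G(4) = mex{1,0} = 2
G(5) = mex{2,1,0} = 3
G(6) = mex{3,0,1} = 2
G(7) = mex{2,1,0} = 3
G(8) = mex{3,2,1,0} = 4
G(9) = mex{4,3,2,1} = 0
G(10) = mex{0,2,3,0} = 1
G(11) = mex{1,3,2,1} = 0
G(12) = mex{0,4,3,2} = 1
G(13) = mex{1,0,4,3} = 2
G(14) = mex{2,1,0,2} = 3
G_A(14) = 3.
Stack B, S = {1, 2, 5, 7}:
n :  0  1  2  3  4  5  6  7  8  9 10 11 12 13 14 15 16 17 18 19 20 21 22 23
G :  0  1  2  0  1  2  0  1  2  0  1  2  0  1  2  0  1  2  0  1  2  0  1  2
G_B(23) = 2.
Stack C, S = {1, 2, 4, 5, 6}:
G(0) = 0
G(1) = mex{0} = 1
G(2) = mex{1,0} = 2
G(3) = mex{2,1} = 0
G(4) = mex{0,2,0} = 1
G(5) = mex{1,0,1,0} = 2
G(6) = mex{2,1,2,1,0} = 3
G(7) = mex{3,2,0,2,1} = 4
G(8) = mex{4,3,1,0,2} = 5
G(9) = mex{5,4,2,1,0} = 3
G_C(9) = 3.
Combined Grundy value = 3 ⊕ 2 ⊕ 3 = 2.
A winning move leaves total XOR = 0, i.e. changes one component's Grundy value g to g ⊕ X where X is the current total.
Stack A: need g' = 3⊕2 = 1. Options: 14−1→G=2, 14−4→G=1, 14−5→G=0, 14−8→G=2. Hits: 1.
Stack B: need g' = 2⊕2 = 0. Options: 23−1→G=1, 23−2→G=0, 23−5→G=0, 23−7→G=1. Hits: 2.
Stack C: need g' = 3⊕2 = 1. Options: 9−1→G=5, 9−2→G=4, 9−4→G=2, 9−5→G=1, 9−6→G=0. Hits: 1.

4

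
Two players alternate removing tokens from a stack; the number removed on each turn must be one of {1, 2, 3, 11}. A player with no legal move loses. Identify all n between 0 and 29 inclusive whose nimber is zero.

n :  0  1  2  3  4  5  6  7  8  9 10 11 12 13 14 15 16 17 18 19 20 21 22 23 24 25 26 27 28 29
G :  0  1  2  3  0  1  2  3  0  1  2  3  0  1  2  3  0  1  2  3  0  1  2  3  0  1  2  3  0  1
P-positions are exactly the n with G(n) = 0.

0, 4, 8, 12, 16, 20, 24, 28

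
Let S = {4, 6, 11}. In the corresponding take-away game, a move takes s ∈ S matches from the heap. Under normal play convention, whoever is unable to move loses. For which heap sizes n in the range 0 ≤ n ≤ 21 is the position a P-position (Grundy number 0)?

0, 1, 2, 3, 10, 15, 17, 18, 20

G(0) = 0
G(1) = mex{} = 0
G(2) = mex{} = 0
G(3) = mex{} = 0
G(4) = mex{0} = 1
G(5) = mex{0} = 1
G(6) = mex{0,0} = 1
G(7) = mex{0,0} = 1
G(8) = mex{1,0} = 2
G(9) = mex{1,0} = 2
G(10) = mex{1,1} = 0
G(11) = mex{1,1,0} = 2
G(12) = mex{2,1,0} = 3
G(13) = mex{2,1,0} = 3
G(14) = mex{0,2,0} = 1
G(15) = mex{2,2,1} = 0
G(16) = mex{3,0,1} = 2
G(17) = mex{3,2,1} = 0
G(18) = mex{1,3,1} = 0
G(19) = mex{0,3,2} = 1
G(20) = mex{2,1,2} = 0
G(21) = mex{0,0,0} = 1
P-positions are exactly the n with G(n) = 0.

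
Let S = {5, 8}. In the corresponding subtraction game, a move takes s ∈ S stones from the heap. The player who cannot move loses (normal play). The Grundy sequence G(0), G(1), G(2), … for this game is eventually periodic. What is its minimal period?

n :  0  1  2  3  4  5  6  7  8  9 10 11 12 13 14 15 16 17 18 19 20 21 22 23 24 25 26 27
G :  0  0  0  0  0  1  1  1  1  1  2  2  2  0  0  0  0  0  1  1  1  1  1  2  2  2  0  0
G(n+13) = G(n) holds for n = 0,…,7 (a full window of length max(S) = 8), so the sequence is purely periodic with period 13.

13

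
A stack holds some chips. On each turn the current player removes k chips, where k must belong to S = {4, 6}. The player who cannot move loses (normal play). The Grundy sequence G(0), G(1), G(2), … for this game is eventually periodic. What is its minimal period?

10

n :  0  1  2  3  4  5  6  7  8  9 10 11 12 13 14 15 16 17 18 19 20 21
G :  0  0  0  0  1  1  1  1  2  2  0  0  0  0  1  1  1  1  2  2  0  0
G(n+10) = G(n) holds for n = 0,…,5 (a full window of length max(S) = 6), so the sequence is purely periodic with period 10.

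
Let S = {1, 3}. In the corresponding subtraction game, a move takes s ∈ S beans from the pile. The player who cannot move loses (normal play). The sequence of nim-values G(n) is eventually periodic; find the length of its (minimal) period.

2

G(0) = 0
G(1) = mex{0} = 1
G(2) = mex{1} = 0
G(3) = mex{0,0} = 1
G(4) = mex{1,1} = 0
G(5) = mex{0,0} = 1
G(6) = mex{1,1} = 0
G(7) = mex{0,0} = 1
G(8) = mex{1,1} = 0
G(9) = mex{0,0} = 1
G(10) = mex{1,1} = 0
G(11) = mex{0,0} = 1
G(12) = mex{1,1} = 0
G(13) = mex{0,0} = 1
G(14) = mex{1,1} = 0
G(n+2) = G(n) holds for n = 0,…,2 (a full window of length max(S) = 3), so the sequence is purely periodic with period 2.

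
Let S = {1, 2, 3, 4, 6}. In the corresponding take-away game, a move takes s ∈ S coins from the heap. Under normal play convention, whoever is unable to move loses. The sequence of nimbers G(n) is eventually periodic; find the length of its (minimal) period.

n :  0  1  2  3  4  5  6  7  8  9 10 11 12 13 14
G :  0  1  2  3  4  0  1  2  3  4  0  1  2  3  4
G(n+5) = G(n) holds for n = 0,…,5 (a full window of length max(S) = 6), so the sequence is purely periodic with period 5.

5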